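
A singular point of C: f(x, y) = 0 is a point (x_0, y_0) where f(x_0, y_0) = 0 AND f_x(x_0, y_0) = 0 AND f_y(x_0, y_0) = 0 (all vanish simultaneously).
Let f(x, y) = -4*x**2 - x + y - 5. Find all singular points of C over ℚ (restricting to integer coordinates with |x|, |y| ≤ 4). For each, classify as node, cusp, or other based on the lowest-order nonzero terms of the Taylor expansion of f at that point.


No singular points in the scanned grid; C is smooth there.

Compute partial derivatives:
  f_x = -8*x - 1.
  f_y = 1.
f_y = 1 is a nonzero constant, so f_y never vanishes: no point (x, y) can satisfy f = f_x = f_y = 0. In particular no (x, y) ∈ {−4, ..., 4}² is singular; the curve is smooth.


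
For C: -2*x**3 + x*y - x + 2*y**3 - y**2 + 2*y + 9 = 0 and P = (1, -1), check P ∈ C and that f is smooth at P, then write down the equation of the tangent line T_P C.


Tangent line at P: -8*x + 11*y + 19 = 0.

Step 1: f(1, -1) = 0, so P lies on C.
Step 2: partial derivatives
  f_x(x, y) = -6*x**2 + y - 1, f_y(x, y) = x + 6*y**2 - 2*y + 2.
  f_x(P) = -8, f_y(P) = 11 (gradient nonzero, so P is smooth).
Step 3: tangent line at P: -8·(x − 1) + 11·(y − -1) = 0.
Expanding: -8*x + 11*y + 19 = 0.


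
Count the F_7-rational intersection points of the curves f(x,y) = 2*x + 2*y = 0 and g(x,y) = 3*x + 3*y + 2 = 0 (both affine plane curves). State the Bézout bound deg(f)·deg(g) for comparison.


Common zeros: ∅; count = 0; Bézout bound = 1.

deg(f) = 1, deg(g) = 1, so Bézout bound = 1.
Scan x ∈ F_7. For each x, list the y ∈ F_7 with f(x, y) ≡ 0 and those with g(x, y) ≡ 0 (mod 7); the common zeros in that column are the intersection.
  x = 0: f ≡ 0 at y ∈ {0}; g ≡ 0 at y ∈ {4}; common: ∅.
  x = 1: f ≡ 0 at y ∈ {6}; g ≡ 0 at y ∈ {3}; common: ∅.
  x = 2: f ≡ 0 at y ∈ {5}; g ≡ 0 at y ∈ {2}; common: ∅.
  x = 3: f ≡ 0 at y ∈ {4}; g ≡ 0 at y ∈ {1}; common: ∅.
  x = 4: f ≡ 0 at y ∈ {3}; g ≡ 0 at y ∈ {0}; common: ∅.
  x = 5: f ≡ 0 at y ∈ {2}; g ≡ 0 at y ∈ {6}; common: ∅.
  x = 6: f ≡ 0 at y ∈ {1}; g ≡ 0 at y ∈ {5}; common: ∅.
Collecting: common zeros = ∅, so the count is 0.
Comparison with the Bézout bound: 0 ≤ 1 = deg(f)·deg(g), as expected for curves with no common component (the affine F_7-count falls short of the bound because intersections may lie at infinity, over extension fields, or carry multiplicity).


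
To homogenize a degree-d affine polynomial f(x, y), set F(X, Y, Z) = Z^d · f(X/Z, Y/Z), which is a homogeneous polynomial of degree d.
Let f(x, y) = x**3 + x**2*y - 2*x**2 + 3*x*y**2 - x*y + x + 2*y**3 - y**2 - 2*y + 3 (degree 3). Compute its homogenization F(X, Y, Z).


F(X, Y, Z) = X**3 + X**2*Y - 2*X**2*Z + 3*X*Y**2 - X*Y*Z + X*Z**2 + 2*Y**3 - Y**2*Z - 2*Y*Z**2 + 3*Z**3

deg(f) = 3.
Substitute x = X/Z, y = Y/Z into f, then multiply by Z^3.
  monomial 1·x^3·y^0 ↦ 1·X^3·Y^0·Z^0.
  monomial 1·x^2·y^1 ↦ 1·X^2·Y^1·Z^0.
  monomial -2·x^2·y^0 ↦ -2·X^2·Y^0·Z^1.
  monomial 3·x^1·y^2 ↦ 3·X^1·Y^2·Z^0.
  monomial -1·x^1·y^1 ↦ -1·X^1·Y^1·Z^1.
  monomial 1·x^1·y^0 ↦ 1·X^1·Y^0·Z^2.
  monomial 2·x^0·y^3 ↦ 2·X^0·Y^3·Z^0.
  monomial -1·x^0·y^2 ↦ -1·X^0·Y^2·Z^1.
  monomial -2·x^0·y^1 ↦ -2·X^0·Y^1·Z^2.
  monomial 3·x^0·y^0 ↦ 3·X^0·Y^0·Z^3.
Collecting: F(X, Y, Z) = X**3 + X**2*Y - 2*X**2*Z + 3*X*Y**2 - X*Y*Z + X*Z**2 + 2*Y**3 - Y**2*Z - 2*Y*Z**2 + 3*Z**3.


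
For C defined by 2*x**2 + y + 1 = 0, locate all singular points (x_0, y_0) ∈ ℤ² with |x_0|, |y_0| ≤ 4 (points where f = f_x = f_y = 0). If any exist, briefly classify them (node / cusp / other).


No singular points in the scanned grid; C is smooth there.

Compute partial derivatives:
  f_x = 4*x.
  f_y = 1.
f_y = 1 is a nonzero constant, so f_y never vanishes: no point (x, y) can satisfy f = f_x = f_y = 0. In particular no (x, y) ∈ {−4, ..., 4}² is singular; the curve is smooth.


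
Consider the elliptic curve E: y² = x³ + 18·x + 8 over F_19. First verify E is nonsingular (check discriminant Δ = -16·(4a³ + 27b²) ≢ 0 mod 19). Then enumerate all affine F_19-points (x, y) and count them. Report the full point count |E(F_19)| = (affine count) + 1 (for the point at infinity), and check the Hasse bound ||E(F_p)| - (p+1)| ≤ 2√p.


Affine points = {(4, 7), (4, 12), (6, 3), (6, 16), (9, 5), (9, 14), (11, 6), (11, 13), (13, 8), (13, 11), (15, 9), (15, 10)}; affine count = 12; |E(F_19)| = 13.

Discriminant check: Δ ∝ 4a³ + 27b² = 4·18³ + 27·8² = 4·5832 + 27·64 ≡ 14 (mod 19). Nonzero ⇒ E is nonsingular.
For each x ∈ F_19, compute rhs = x³ + 18·x + 8 mod 19, then count y ∈ F_19 with y² ≡ rhs.
  x = 0: rhs = 8, matching y values: none (0 points).
  x = 1: rhs = 8, matching y values: none (0 points).
  x = 2: rhs = 14, matching y values: none (0 points).
  x = 3: rhs = 13, matching y values: none (0 points).
  x = 4: rhs = 11, matching y values: 7, 12 (2 points).
  x = 5: rhs = 14, matching y values: none (0 points).
  x = 6: rhs = 9, matching y values: 3, 16 (2 points).
  x = 7: rhs = 2, matching y values: none (0 points).
  x = 8: rhs = 18, matching y values: none (0 points).
  x = 9: rhs = 6, matching y values: 5, 14 (2 points).
  x = 10: rhs = 10, matching y values: none (0 points).
  x = 11: rhs = 17, matching y values: 6, 13 (2 points).
  x = 12: rhs = 14, matching y values: none (0 points).
  x = 13: rhs = 7, matching y values: 8, 11 (2 points).
  x = 14: rhs = 2, matching y values: none (0 points).
  x = 15: rhs = 5, matching y values: 9, 10 (2 points).
  x = 16: rhs = 3, matching y values: none (0 points).
  x = 17: rhs = 2, matching y values: none (0 points).
  x = 18: rhs = 8, matching y values: none (0 points).
Total affine count: 12.
Full point count |E(F_19)| = 12 + 1 = 13.
Hasse bound: |13 − (19+1)| = |-7| = 7 ≤ 2√19 ≈ 8.7178 ✓.


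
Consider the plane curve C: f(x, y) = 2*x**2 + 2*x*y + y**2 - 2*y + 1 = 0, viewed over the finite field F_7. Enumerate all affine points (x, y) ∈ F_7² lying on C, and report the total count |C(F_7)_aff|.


Affine F_7-points: {(0, 1), (1, 2), (1, 5), (4, 2), (4, 6), (5, 3), (6, 1), (6, 3)}; count = 8.

For each of the 49 pairs (x, y) ∈ F_7², evaluate f(x, y) mod 7. Record the zeros.
  x = 0: [0↦1, 1↦0, 2↦1, 3↦4, 4↦2, 5↦2, 6↦4]  zeros at y ∈ {1}
  x = 1: [0↦3, 1↦4, 2↦0, 3↦5, 4↦5, 5↦0, 6↦4]  zeros at y ∈ {2, 5}
  x = 2: [0↦2, 1↦5, 2↦3, 3↦3, 4↦5, 5↦2, 6↦1]  zeros at y ∈ ∅
  x = 3: [0↦5, 1↦3, 2↦3, 3↦5, 4↦2, 5↦1, 6↦2]  zeros at y ∈ ∅
  x = 4: [0↦5, 1↦5, 2↦0, 3↦4, 4↦3, 5↦4, 6↦0]  zeros at y ∈ {2, 6}
  x = 5: [0↦2, 1↦4, 2↦1, 3↦0, 4↦1, 5↦4, 6↦2]  zeros at y ∈ {3}
  x = 6: [0↦3, 1↦0, 2↦6, 3↦0, 4↦3, 5↦1, 6↦1]  zeros at y ∈ {1, 3}
Collecting zeros: affine points = {(0, 1), (1, 2), (1, 5), (4, 2), (4, 6), (5, 3), (6, 1), (6, 3)}.
Total count |C(F_7)_aff| = 8.


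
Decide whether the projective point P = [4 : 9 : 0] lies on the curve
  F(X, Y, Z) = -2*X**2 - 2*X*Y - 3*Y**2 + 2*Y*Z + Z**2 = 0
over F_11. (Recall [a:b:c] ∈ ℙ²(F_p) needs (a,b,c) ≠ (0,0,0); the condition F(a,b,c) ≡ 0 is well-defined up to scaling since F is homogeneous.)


F(4,9,0) ≡ 5 (mod 11); P is NOT on the curve.

Evaluate F(4, 9, 0) term-by-term (mod 11).
  -2*X**2 ↦ -2·16·1·1 = -32
  -2*X*Y ↦ -2·4·9·1 = -72
  -3*Y**2 ↦ -3·1·81·1 = -243
  2*Y*Z ↦ 2·1·9·0 = 0
  Z**2 ↦ 1·1·1·0 = 0
Sum: F(4, 9, 0) = (-32) + (-72) + (-243) + (0) + (0) = -347.
Reducing mod 11: -347 ≡ 5 (mod 11).
Since F(a, b, c) ≡ 5 ≠ 0 (mod 11), P does NOT lie on the curve.


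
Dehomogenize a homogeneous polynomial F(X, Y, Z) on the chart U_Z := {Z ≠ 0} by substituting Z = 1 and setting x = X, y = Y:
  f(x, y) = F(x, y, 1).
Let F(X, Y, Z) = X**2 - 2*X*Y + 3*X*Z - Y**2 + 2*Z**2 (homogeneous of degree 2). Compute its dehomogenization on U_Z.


f(x, y) = x**2 - 2*x*y + 3*x - y**2 + 2

On U_Z we set Z = 1. Each monomial c·X^i·Y^j·Z^k in F becomes c·x^i·y^j·1^k = c·x^i·y^j.
Substituting Z = 1: F(X, Y, 1) = x**2 - 2*x*y + 3*x - y**2 + 2.
Note: deg(f) ≤ deg(F) = 2; strict inequality happens when F is divisible by Z (lost terms).


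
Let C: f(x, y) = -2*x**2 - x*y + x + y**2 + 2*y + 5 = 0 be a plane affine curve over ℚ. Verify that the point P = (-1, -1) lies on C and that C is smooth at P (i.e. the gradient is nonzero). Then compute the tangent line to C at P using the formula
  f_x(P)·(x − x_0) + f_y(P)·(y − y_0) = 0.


Tangent line at P: 6*x + y + 7 = 0.

Step 1: f(-1, -1) = 0, so P lies on C.
Step 2: partial derivatives
  f_x(x, y) = -4*x - y + 1, f_y(x, y) = -x + 2*y + 2.
  f_x(P) = 6, f_y(P) = 1 (gradient nonzero, so P is smooth).
Step 3: tangent line at P: 6·(x − -1) + 1·(y − -1) = 0.
Expanding: 6*x + y + 7 = 0.


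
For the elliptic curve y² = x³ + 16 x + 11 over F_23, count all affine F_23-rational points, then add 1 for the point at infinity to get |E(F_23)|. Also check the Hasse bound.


Affine points = {(4, 1), (4, 22), (5, 3), (5, 20), (6, 1), (6, 22), (7, 11), (7, 12), (11, 0), (13, 1), (13, 22), (14, 9), (14, 14), (16, 4), (16, 19), (18, 6), (18, 17)}; affine count = 17; |E(F_23)| = 18.

Discriminant check: Δ ∝ 4a³ + 27b² = 4·16³ + 27·11² = 4·4096 + 27·121 ≡ 9 (mod 23). Nonzero ⇒ E is nonsingular.
For each x ∈ F_23, compute rhs = x³ + 16·x + 11 mod 23, then count y ∈ F_23 with y² ≡ rhs.
  x = 0: rhs = 11, matching y values: none (0 points).
  x = 1: rhs = 5, matching y values: none (0 points).
  x = 2: rhs = 5, matching y values: none (0 points).
  x = 3: rhs = 17, matching y values: none (0 points).
  x = 4: rhs = 1, matching y values: 1, 22 (2 points).
  x = 5: rhs = 9, matching y values: 3, 20 (2 points).
  x = 6: rhs = 1, matching y values: 1, 22 (2 points).
  x = 7: rhs = 6, matching y values: 11, 12 (2 points).
  x = 8: rhs = 7, matching y values: none (0 points).
  x = 9: rhs = 10, matching y values: none (0 points).
  x = 10: rhs = 21, matching y values: none (0 points).
  x = 11: rhs = 0, matching y values: 0 (1 points).
  x = 12: rhs = 22, matching y values: none (0 points).
  x = 13: rhs = 1, matching y values: 1, 22 (2 points).
  x = 14: rhs = 12, matching y values: 9, 14 (2 points).
  x = 15: rhs = 15, matching y values: none (0 points).
  x = 16: rhs = 16, matching y values: 4, 19 (2 points).
  x = 17: rhs = 21, matching y values: none (0 points).
  x = 18: rhs = 13, matching y values: 6, 17 (2 points).
  x = 19: rhs = 21, matching y values: none (0 points).
  x = 20: rhs = 5, matching y values: none (0 points).
  x = 21: rhs = 17, matching y values: none (0 points).
  x = 22: rhs = 17, matching y values: none (0 points).
Total affine count: 17.
Full point count |E(F_23)| = 17 + 1 = 18.
Hasse bound: |18 − (23+1)| = |-6| = 6 ≤ 2√23 ≈ 9.5917 ✓.


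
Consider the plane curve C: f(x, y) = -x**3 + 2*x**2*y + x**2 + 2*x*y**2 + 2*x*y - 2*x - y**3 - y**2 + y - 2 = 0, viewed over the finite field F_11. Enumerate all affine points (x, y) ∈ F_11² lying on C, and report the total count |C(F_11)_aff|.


Affine F_11-points: {(0, 9), (1, 6), (3, 5), (3, 6), (4, 1), (4, 2), (4, 4), (5, 8), (6, 1), (7, 4), (8, 3), (9, 4), (9, 6), (9, 7)}; count = 14.

For each of the 121 pairs (x, y) ∈ F_11², evaluate f(x, y) mod 11. Record the zeros.
  x = 0: [0↦9, 1↦8, 2↦10, 3↦9, 4↦10, 5↦7, 6↦5, 7↦9, 8↦2, 9↦0, 10↦8]  zeros at y ∈ {9}
  x = 1: [0↦7, 1↦1, 2↦2, 3↦4, 4↦1, 5↦9, 6↦0, 7↦1, 8↦6, 9↦9, 10↦4]  zeros at y ∈ {6}
  x = 2: [0↦1, 1↦5, 2↦9, 3↦7, 4↦4, 5↦5, 6↦4, 7↦6, 8↦5, 9↦6, 10↦3]  zeros at y ∈ ∅
  x = 3: [0↦7, 1↦3, 2↦3, 3↦1, 4↦2, 5↦0, 6↦0, 7↦7, 8↦4, 9↦7, 10↦10]  zeros at y ∈ {5, 6}
  x = 4: [0↦8, 1↦0, 2↦0, 3↦2, 4↦0, 5↦10, 6↦4, 7↦9, 8↦8, 9↦6, 10↦8]  zeros at y ∈ {1, 2, 4}
  x = 5: [0↦9, 1↦1, 2↦5, 3↦4, 4↦3, 5↦7, 6↦10, 7↦6, 8↦0, 9↦8, 10↦2]  zeros at y ∈ {8}
  x = 6: [0↦4, 1↦0, 2↦1, 3↦1, 4↦5, 5↦7, 6↦1, 7↦3, 8↦7, 9↦7, 10↦8]  zeros at y ∈ {1}
  x = 7: [0↦9, 1↦2, 2↦4, 3↦9, 4↦0, 5↦4, 6↦4, 7↦5, 8↦1, 9↦8, 10↦9]  zeros at y ∈ {4}
  x = 8: [0↦7, 1↦1, 2↦8, 3↦0, 4↦4, 5↦3, 6↦2, 7↦6, 8↦9, 9↦5, 10↦10]  zeros at y ∈ {3}
  x = 9: [0↦3, 1↦2, 2↦7, 3↦1, 4↦0, 5↦9, 6↦0, 7↦0, 8↦3, 9↦3, 10↦5]  zeros at y ∈ {4, 6, 7}
  x = 10: [0↦2, 1↦10, 2↦6, 3↦6, 4↦4, 5↦5, 6↦3, 7↦3, 8↦10, 9↦7, 10↦10]  zeros at y ∈ ∅
Collecting zeros: affine points = {(0, 9), (1, 6), (3, 5), (3, 6), (4, 1), (4, 2), (4, 4), (5, 8), (6, 1), (7, 4), (8, 3), (9, 4), (9, 6), (9, 7)}.
Total count |C(F_11)_aff| = 14.


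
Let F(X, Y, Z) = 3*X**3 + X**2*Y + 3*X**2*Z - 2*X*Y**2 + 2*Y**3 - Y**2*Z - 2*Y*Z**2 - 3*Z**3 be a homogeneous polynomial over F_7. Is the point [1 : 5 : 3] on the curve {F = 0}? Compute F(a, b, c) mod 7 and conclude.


F(1,5,3) ≡ 6 (mod 7); P is NOT on the curve.

Evaluate F(1, 5, 3) term-by-term (mod 7).
  3*X**3 ↦ 3·1·1·1 = 3
  X**2*Y ↦ 1·1·5·1 = 5
  3*X**2*Z ↦ 3·1·1·3 = 9
  -2*X*Y**2 ↦ -2·1·25·1 = -50
  2*Y**3 ↦ 2·1·125·1 = 250
  -Y**2*Z ↦ -1·1·25·3 = -75
  -2*Y*Z**2 ↦ -2·1·5·9 = -90
  -3*Z**3 ↦ -3·1·1·27 = -81
Sum: F(1, 5, 3) = (3) + (5) + (9) + (-50) + (250) + (-75) + (-90) + (-81) = -29.
Reducing mod 7: -29 ≡ 6 (mod 7).
Since F(a, b, c) ≡ 6 ≠ 0 (mod 7), P does NOT lie on the curve.


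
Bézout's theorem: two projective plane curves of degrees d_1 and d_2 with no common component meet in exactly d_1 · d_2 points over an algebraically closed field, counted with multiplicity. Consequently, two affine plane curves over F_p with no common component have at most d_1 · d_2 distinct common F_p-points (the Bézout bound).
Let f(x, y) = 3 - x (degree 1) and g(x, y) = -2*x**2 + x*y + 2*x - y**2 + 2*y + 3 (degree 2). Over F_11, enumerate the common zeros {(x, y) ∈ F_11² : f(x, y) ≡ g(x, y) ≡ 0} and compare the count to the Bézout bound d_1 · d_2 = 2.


Common zeros: {(3, 8)}; count = 1; Bézout bound = 2.

deg(f) = 1, deg(g) = 2, so Bézout bound = 2.
Scan x ∈ F_11. For each x, list the y ∈ F_11 with f(x, y) ≡ 0 and those with g(x, y) ≡ 0 (mod 11); the common zeros in that column are the intersection.
  x = 0: f ≡ 0 at y ∈ ∅; g ≡ 0 at y ∈ {3, 10}; common: ∅.
  x = 1: f ≡ 0 at y ∈ ∅; g ≡ 0 at y ∈ ∅; common: ∅.
  x = 2: f ≡ 0 at y ∈ ∅; g ≡ 0 at y ∈ {7, 8}; common: ∅.
  x = 3: f ≡ 0 at y ∈ {0, 1, 2, 3, 4, 5, 6, 7, 8, 9, 10}; g ≡ 0 at y ∈ {8}; common: {8}.
  x = 4: f ≡ 0 at y ∈ ∅; g ≡ 0 at y ∈ ∅; common: ∅.
  x = 5: f ≡ 0 at y ∈ ∅; g ≡ 0 at y ∈ {9}; common: ∅.
  x = 6: f ≡ 0 at y ∈ ∅; g ≡ 0 at y ∈ {9, 10}; common: ∅.
  x = 7: f ≡ 0 at y ∈ ∅; g ≡ 0 at y ∈ ∅; common: ∅.
  x = 8: f ≡ 0 at y ∈ ∅; g ≡ 0 at y ∈ {3, 7}; common: ∅.
  x = 9: f ≡ 0 at y ∈ ∅; g ≡ 0 at y ∈ ∅; common: ∅.
  x = 10: f ≡ 0 at y ∈ ∅; g ≡ 0 at y ∈ ∅; common: ∅.
Collecting: common zeros = {(3, 8)}, so the count is 1.
Comparison with the Bézout bound: 1 ≤ 2 = deg(f)·deg(g), as expected for curves with no common component (the affine F_11-count falls short of the bound because intersections may lie at infinity, over extension fields, or carry multiplicity).


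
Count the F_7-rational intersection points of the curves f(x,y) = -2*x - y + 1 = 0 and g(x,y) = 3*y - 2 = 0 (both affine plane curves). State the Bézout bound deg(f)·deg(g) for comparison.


Common zeros: {(6, 3)}; count = 1; Bézout bound = 1.

deg(f) = 1, deg(g) = 1, so Bézout bound = 1.
Scan x ∈ F_7. For each x, list the y ∈ F_7 with f(x, y) ≡ 0 and those with g(x, y) ≡ 0 (mod 7); the common zeros in that column are the intersection.
  x = 0: f ≡ 0 at y ∈ {1}; g ≡ 0 at y ∈ {3}; common: ∅.
  x = 1: f ≡ 0 at y ∈ {6}; g ≡ 0 at y ∈ {3}; common: ∅.
  x = 2: f ≡ 0 at y ∈ {4}; g ≡ 0 at y ∈ {3}; common: ∅.
  x = 3: f ≡ 0 at y ∈ {2}; g ≡ 0 at y ∈ {3}; common: ∅.
  x = 4: f ≡ 0 at y ∈ {0}; g ≡ 0 at y ∈ {3}; common: ∅.
  x = 5: f ≡ 0 at y ∈ {5}; g ≡ 0 at y ∈ {3}; common: ∅.
  x = 6: f ≡ 0 at y ∈ {3}; g ≡ 0 at y ∈ {3}; common: {3}.
Collecting: common zeros = {(6, 3)}, so the count is 1.
Comparison with the Bézout bound: 1 ≤ 1 = deg(f)·deg(g), as expected for curves with no common component (the bound is attained).


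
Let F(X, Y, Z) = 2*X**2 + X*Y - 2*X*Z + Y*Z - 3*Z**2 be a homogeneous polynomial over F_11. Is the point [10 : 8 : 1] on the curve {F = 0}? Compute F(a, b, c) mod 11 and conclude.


F(10,8,1) ≡ 1 (mod 11); P is NOT on the curve.

Evaluate F(10, 8, 1) term-by-term (mod 11).
  2*X**2 ↦ 2·100·1·1 = 200
  X*Y ↦ 1·10·8·1 = 80
  -2*X*Z ↦ -2·10·1·1 = -20
  Y*Z ↦ 1·1·8·1 = 8
  -3*Z**2 ↦ -3·1·1·1 = -3
Sum: F(10, 8, 1) = (200) + (80) + (-20) + (8) + (-3) = 265.
Reducing mod 11: 265 ≡ 1 (mod 11).
Since F(a, b, c) ≡ 1 ≠ 0 (mod 11), P does NOT lie on the curve.


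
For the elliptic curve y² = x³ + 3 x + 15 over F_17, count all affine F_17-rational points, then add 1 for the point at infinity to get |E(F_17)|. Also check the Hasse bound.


Affine points = {(0, 7), (0, 10), (1, 6), (1, 11), (3, 0), (5, 6), (5, 11), (10, 5), (10, 12), (11, 6), (11, 11), (14, 8), (14, 9), (15, 1), (15, 16)}; affine count = 15; |E(F_17)| = 16.

Discriminant check: Δ ∝ 4a³ + 27b² = 4·3³ + 27·15² = 4·27 + 27·225 ≡ 12 (mod 17). Nonzero ⇒ E is nonsingular.
For each x ∈ F_17, compute rhs = x³ + 3·x + 15 mod 17, then count y ∈ F_17 with y² ≡ rhs.
  x = 0: rhs = 15, matching y values: 7, 10 (2 points).
  x = 1: rhs = 2, matching y values: 6, 11 (2 points).
  x = 2: rhs = 12, matching y values: none (0 points).
  x = 3: rhs = 0, matching y values: 0 (1 points).
  x = 4: rhs = 6, matching y values: none (0 points).
  x = 5: rhs = 2, matching y values: 6, 11 (2 points).
  x = 6: rhs = 11, matching y values: none (0 points).
  x = 7: rhs = 5, matching y values: none (0 points).
  x = 8: rhs = 7, matching y values: none (0 points).
  x = 9: rhs = 6, matching y values: none (0 points).
  x = 10: rhs = 8, matching y values: 5, 12 (2 points).
  x = 11: rhs = 2, matching y values: 6, 11 (2 points).
  x = 12: rhs = 11, matching y values: none (0 points).
  x = 13: rhs = 7, matching y values: none (0 points).
  x = 14: rhs = 13, matching y values: 8, 9 (2 points).
  x = 15: rhs = 1, matching y values: 1, 16 (2 points).
  x = 16: rhs = 11, matching y values: none (0 points).
Total affine count: 15.
Full point count |E(F_17)| = 15 + 1 = 16.
Hasse bound: |16 − (17+1)| = |-2| = 2 ≤ 2√17 ≈ 8.2462 ✓.


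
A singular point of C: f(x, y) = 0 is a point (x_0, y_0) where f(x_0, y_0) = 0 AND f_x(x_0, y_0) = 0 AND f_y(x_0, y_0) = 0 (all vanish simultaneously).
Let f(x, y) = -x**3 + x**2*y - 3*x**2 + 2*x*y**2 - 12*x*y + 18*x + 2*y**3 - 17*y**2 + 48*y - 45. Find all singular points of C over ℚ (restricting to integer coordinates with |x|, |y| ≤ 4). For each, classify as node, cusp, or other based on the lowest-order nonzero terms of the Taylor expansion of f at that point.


Singular points: {(0, 3)}; classification: cusp.

Compute partial derivatives:
  f_x = -3*x**2 + 2*x*y - 6*x + 2*y**2 - 12*y + 18.
  f_y = x**2 + 4*x*y - 12*x + 6*y**2 - 34*y + 48.
Scan x_0 ∈ {−4, ..., 4}. For each x_0, f_y(x_0, y) is a polynomial in y; find its integer roots y ∈ {−4, ..., 4}, then test f_x and f at those candidates.
  x = -4: f_y(-4, y) = 6*y**2 - 50*y + 112; no integer root y with |y| ≤ 4.
  x = -3: f_y(-3, y) = 6*y**2 - 46*y + 93; no integer root y with |y| ≤ 4.
  x = -2: f_y(-2, y) = 6*y**2 - 42*y + 76; no integer root y with |y| ≤ 4.
  x = -1: f_y(-1, y) = 6*y**2 - 38*y + 61; no integer root y with |y| ≤ 4.
  x = 0: f_y(0, y) = 6*y**2 - 34*y + 48; vanishes at y ∈ {3}. (0, 3): f_x = 0, f = 0 — SINGULAR.
  x = 1: f_y(1, y) = 6*y**2 - 30*y + 37; no integer root y with |y| ≤ 4.
  x = 2: f_y(2, y) = 6*y**2 - 26*y + 28; vanishes at y ∈ {2}. (2, 2): f_x = -14 ≠ 0.
  x = 3: f_y(3, y) = 6*y**2 - 22*y + 21; no integer root y with |y| ≤ 4.
  x = 4: f_y(4, y) = 6*y**2 - 18*y + 16; no integer root y with |y| ≤ 4.
Only singular point on the grid: (0, 3).
Classify: substitute x = 0 + u, y = 3 + v and expand: f = -u**3 + u**2*v + 2*u*v**2 + 2*v**3 + v**2.
No constant or linear terms (consistent with a singular point). Quadratic part: v**2. Cubic part: -u**3 + u**2*v + 2*u*v**2 + 2*v**3.
The quadratic part v**2 is a perfect square, so there is a single (double) tangent line v = 0, i.e. y = 3. Restricting the cubic part to that line (v = 0) leaves -u**3 ≠ 0, so f is not divisible by v and the branch is v² ≈ u**3 to lowest order — this is a cusp.
Classification: cusp.


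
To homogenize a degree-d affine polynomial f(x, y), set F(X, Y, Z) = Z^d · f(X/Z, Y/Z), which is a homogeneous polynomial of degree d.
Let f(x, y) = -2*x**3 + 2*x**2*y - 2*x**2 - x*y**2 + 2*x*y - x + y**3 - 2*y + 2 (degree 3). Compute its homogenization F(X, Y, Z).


F(X, Y, Z) = -2*X**3 + 2*X**2*Y - 2*X**2*Z - X*Y**2 + 2*X*Y*Z - X*Z**2 + Y**3 - 2*Y*Z**2 + 2*Z**3

deg(f) = 3.
Substitute x = X/Z, y = Y/Z into f, then multiply by Z^3.
  monomial -2·x^3·y^0 ↦ -2·X^3·Y^0·Z^0.
  monomial 2·x^2·y^1 ↦ 2·X^2·Y^1·Z^0.
  monomial -2·x^2·y^0 ↦ -2·X^2·Y^0·Z^1.
  monomial -1·x^1·y^2 ↦ -1·X^1·Y^2·Z^0.
  monomial 2·x^1·y^1 ↦ 2·X^1·Y^1·Z^1.
  monomial -1·x^1·y^0 ↦ -1·X^1·Y^0·Z^2.
  monomial 1·x^0·y^3 ↦ 1·X^0·Y^3·Z^0.
  monomial -2·x^0·y^1 ↦ -2·X^0·Y^1·Z^2.
  monomial 2·x^0·y^0 ↦ 2·X^0·Y^0·Z^3.
Collecting: F(X, Y, Z) = -2*X**3 + 2*X**2*Y - 2*X**2*Z - X*Y**2 + 2*X*Y*Z - X*Z**2 + Y**3 - 2*Y*Z**2 + 2*Z**3.


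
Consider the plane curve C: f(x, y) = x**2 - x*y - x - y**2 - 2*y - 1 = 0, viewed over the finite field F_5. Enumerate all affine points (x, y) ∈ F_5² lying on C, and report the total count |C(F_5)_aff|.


Affine F_5-points: {(0, 4), (1, 1), (2, 3), (3, 0), (4, 2)}; count = 5.

For each of the 25 pairs (x, y) ∈ F_5², evaluate f(x, y) mod 5. Record the zeros.
  x = 0: [0↦4, 1↦1, 2↦1, 3↦4, 4↦0]  zeros at y ∈ {4}
  x = 1: [0↦4, 1↦0, 2↦4, 3↦1, 4↦1]  zeros at y ∈ {1}
  x = 2: [0↦1, 1↦1, 2↦4, 3↦0, 4↦4]  zeros at y ∈ {3}
  x = 3: [0↦0, 1↦4, 2↦1, 3↦1, 4↦4]  zeros at y ∈ {0}
  x = 4: [0↦1, 1↦4, 2↦0, 3↦4, 4↦1]  zeros at y ∈ {2}
Collecting zeros: affine points = {(0, 4), (1, 1), (2, 3), (3, 0), (4, 2)}.
Total count |C(F_5)_aff| = 5.


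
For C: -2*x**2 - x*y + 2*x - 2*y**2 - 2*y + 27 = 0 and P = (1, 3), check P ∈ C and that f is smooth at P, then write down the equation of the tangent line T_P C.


Tangent line at P: -5*x - 15*y + 50 = 0.

Step 1: f(1, 3) = 0, so P lies on C.
Step 2: partial derivatives
  f_x(x, y) = -4*x - y + 2, f_y(x, y) = -x - 4*y - 2.
  f_x(P) = -5, f_y(P) = -15 (gradient nonzero, so P is smooth).
Step 3: tangent line at P: -5·(x − 1) + -15·(y − 3) = 0.
Expanding: -5*x - 15*y + 50 = 0.


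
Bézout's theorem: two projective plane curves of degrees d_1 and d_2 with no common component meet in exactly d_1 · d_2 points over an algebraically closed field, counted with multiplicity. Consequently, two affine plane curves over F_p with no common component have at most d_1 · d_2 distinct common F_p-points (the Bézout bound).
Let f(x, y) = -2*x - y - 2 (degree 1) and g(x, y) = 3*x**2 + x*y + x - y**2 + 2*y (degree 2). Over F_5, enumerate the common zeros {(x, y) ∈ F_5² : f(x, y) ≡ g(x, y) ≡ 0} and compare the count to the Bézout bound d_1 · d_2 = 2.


Common zeros: ∅; count = 0; Bézout bound = 2.

deg(f) = 1, deg(g) = 2, so Bézout bound = 2.
Scan x ∈ F_5. For each x, list the y ∈ F_5 with f(x, y) ≡ 0 and those with g(x, y) ≡ 0 (mod 5); the common zeros in that column are the intersection.
  x = 0: f ≡ 0 at y ∈ {3}; g ≡ 0 at y ∈ {0, 2}; common: ∅.
  x = 1: f ≡ 0 at y ∈ {1}; g ≡ 0 at y ∈ {4}; common: ∅.
  x = 2: f ≡ 0 at y ∈ {4}; g ≡ 0 at y ∈ ∅; common: ∅.
  x = 3: f ≡ 0 at y ∈ {2}; g ≡ 0 at y ∈ {0}; common: ∅.
  x = 4: f ≡ 0 at y ∈ {0}; g ≡ 0 at y ∈ {2, 4}; common: ∅.
Collecting: common zeros = ∅, so the count is 0.
Comparison with the Bézout bound: 0 ≤ 2 = deg(f)·deg(g), as expected for curves with no common component (the affine F_5-count falls short of the bound because intersections may lie at infinity, over extension fields, or carry multiplicity).


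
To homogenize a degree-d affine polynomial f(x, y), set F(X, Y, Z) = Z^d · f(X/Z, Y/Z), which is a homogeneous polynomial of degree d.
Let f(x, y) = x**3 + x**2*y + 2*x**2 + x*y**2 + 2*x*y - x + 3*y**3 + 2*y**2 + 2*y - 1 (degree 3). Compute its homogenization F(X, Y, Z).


F(X, Y, Z) = X**3 + X**2*Y + 2*X**2*Z + X*Y**2 + 2*X*Y*Z - X*Z**2 + 3*Y**3 + 2*Y**2*Z + 2*Y*Z**2 - Z**3

deg(f) = 3.
Substitute x = X/Z, y = Y/Z into f, then multiply by Z^3.
  monomial 1·x^3·y^0 ↦ 1·X^3·Y^0·Z^0.
  monomial 1·x^2·y^1 ↦ 1·X^2·Y^1·Z^0.
  monomial 2·x^2·y^0 ↦ 2·X^2·Y^0·Z^1.
  monomial 1·x^1·y^2 ↦ 1·X^1·Y^2·Z^0.
  monomial 2·x^1·y^1 ↦ 2·X^1·Y^1·Z^1.
  monomial -1·x^1·y^0 ↦ -1·X^1·Y^0·Z^2.
  monomial 3·x^0·y^3 ↦ 3·X^0·Y^3·Z^0.
  monomial 2·x^0·y^2 ↦ 2·X^0·Y^2·Z^1.
  monomial 2·x^0·y^1 ↦ 2·X^0·Y^1·Z^2.
  monomial -1·x^0·y^0 ↦ -1·X^0·Y^0·Z^3.
Collecting: F(X, Y, Z) = X**3 + X**2*Y + 2*X**2*Z + X*Y**2 + 2*X*Y*Z - X*Z**2 + 3*Y**3 + 2*Y**2*Z + 2*Y*Z**2 - Z**3.


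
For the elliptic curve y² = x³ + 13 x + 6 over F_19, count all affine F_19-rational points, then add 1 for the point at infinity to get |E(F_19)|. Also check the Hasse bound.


Affine points = {(0, 5), (0, 14), (1, 1), (1, 18), (5, 5), (5, 14), (9, 4), (9, 15), (11, 6), (11, 13), (12, 3), (12, 16), (13, 4), (13, 15), (14, 5), (14, 14), (15, 2), (15, 17), (16, 4), (16, 15), (18, 7), (18, 12)}; affine count = 22; |E(F_19)| = 23.

Discriminant check: Δ ∝ 4a³ + 27b² = 4·13³ + 27·6² = 4·2197 + 27·36 ≡ 13 (mod 19). Nonzero ⇒ E is nonsingular.
For each x ∈ F_19, compute rhs = x³ + 13·x + 6 mod 19, then count y ∈ F_19 with y² ≡ rhs.
  x = 0: rhs = 6, matching y values: 5, 14 (2 points).
  x = 1: rhs = 1, matching y values: 1, 18 (2 points).
  x = 2: rhs = 2, matching y values: none (0 points).
  x = 3: rhs = 15, matching y values: none (0 points).
  x = 4: rhs = 8, matching y values: none (0 points).
  x = 5: rhs = 6, matching y values: 5, 14 (2 points).
  x = 6: rhs = 15, matching y values: none (0 points).
  x = 7: rhs = 3, matching y values: none (0 points).
  x = 8: rhs = 14, matching y values: none (0 points).
  x = 9: rhs = 16, matching y values: 4, 15 (2 points).
  x = 10: rhs = 15, matching y values: none (0 points).
  x = 11: rhs = 17, matching y values: 6, 13 (2 points).
  x = 12: rhs = 9, matching y values: 3, 16 (2 points).
  x = 13: rhs = 16, matching y values: 4, 15 (2 points).
  x = 14: rhs = 6, matching y values: 5, 14 (2 points).
  x = 15: rhs = 4, matching y values: 2, 17 (2 points).
  x = 16: rhs = 16, matching y values: 4, 15 (2 points).
  x = 17: rhs = 10, matching y values: none (0 points).
  x = 18: rhs = 11, matching y values: 7, 12 (2 points).
Total affine count: 22.
Full point count |E(F_19)| = 22 + 1 = 23.
Hasse bound: |23 − (19+1)| = |3| = 3 ≤ 2√19 ≈ 8.7178 ✓.


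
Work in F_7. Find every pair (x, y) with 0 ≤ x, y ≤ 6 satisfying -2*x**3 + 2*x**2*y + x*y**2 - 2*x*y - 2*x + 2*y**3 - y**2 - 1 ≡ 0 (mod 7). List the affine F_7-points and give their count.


Affine F_7-points: {(0, 1), (0, 5), (1, 3), (1, 5), (1, 6), (2, 0), (2, 1), (2, 2), (3, 4), (4, 5), (5, 4), (6, 1)}; count = 12.

For each of the 49 pairs (x, y) ∈ F_7², evaluate f(x, y) mod 7. Record the zeros.
  x = 0: [0↦6, 1↦0, 2↦4, 3↦2, 4↦6, 5↦0, 6↦3]  zeros at y ∈ {1, 5}
  x = 1: [0↦2, 1↦4, 2↦4, 3↦0, 4↦4, 5↦0, 6↦0]  zeros at y ∈ {3, 5, 6}
  x = 2: [0↦0, 1↦0, 2↦0, 3↦5, 4↦6, 5↦1, 6↦2]  zeros at y ∈ {0, 1, 2}
  x = 3: [0↦2, 1↦4, 2↦1, 3↦5, 4↦0, 5↦5, 6↦4]  zeros at y ∈ {4}
  x = 4: [0↦3, 1↦4, 2↦2, 3↦2, 4↦2, 5↦0, 6↦1]  zeros at y ∈ {5}
  x = 5: [0↦5, 1↦2, 2↦5, 3↦5, 4↦0, 5↦2, 6↦2]  zeros at y ∈ {4}
  x = 6: [0↦3, 1↦0, 2↦5, 3↦2, 4↦3, 5↦6, 6↦2]  zeros at y ∈ {1}
Collecting zeros: affine points = {(0, 1), (0, 5), (1, 3), (1, 5), (1, 6), (2, 0), (2, 1), (2, 2), (3, 4), (4, 5), (5, 4), (6, 1)}.
Total count |C(F_7)_aff| = 12.


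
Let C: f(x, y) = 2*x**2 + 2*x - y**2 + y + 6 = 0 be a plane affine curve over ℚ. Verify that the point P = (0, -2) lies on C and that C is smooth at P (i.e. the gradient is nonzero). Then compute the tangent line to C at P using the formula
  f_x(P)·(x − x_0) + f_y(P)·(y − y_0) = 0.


Tangent line at P: 2*x + 5*y + 10 = 0.

Step 1: f(0, -2) = 0, so P lies on C.
Step 2: partial derivatives
  f_x(x, y) = 4*x + 2, f_y(x, y) = 1 - 2*y.
  f_x(P) = 2, f_y(P) = 5 (gradient nonzero, so P is smooth).
Step 3: tangent line at P: 2·(x − 0) + 5·(y − -2) = 0.
Expanding: 2*x + 5*y + 10 = 0.


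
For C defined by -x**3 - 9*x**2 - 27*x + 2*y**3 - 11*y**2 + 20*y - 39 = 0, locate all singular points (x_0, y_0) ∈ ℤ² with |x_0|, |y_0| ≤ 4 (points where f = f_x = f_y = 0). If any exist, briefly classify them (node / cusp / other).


Singular points: {(-3, 2)}; classification: cusp.

Compute partial derivatives:
  f_x = -3*x**2 - 18*x - 27.
  f_y = 6*y**2 - 22*y + 20.
Scan x_0 ∈ {−4, ..., 4}. For each x_0, f_y(x_0, y) is a polynomial in y; find its integer roots y ∈ {−4, ..., 4}, then test f_x and f at those candidates.
  x = -4: f_y(-4, y) = 6*y**2 - 22*y + 20; vanishes at y ∈ {2}. (-4, 2): f_x = -3 ≠ 0.
  x = -3: f_y(-3, y) = 6*y**2 - 22*y + 20; vanishes at y ∈ {2}. (-3, 2): f_x = 0, f = 0 — SINGULAR.
  x = -2: f_y(-2, y) = 6*y**2 - 22*y + 20; vanishes at y ∈ {2}. (-2, 2): f_x = -3 ≠ 0.
  x = -1: f_y(-1, y) = 6*y**2 - 22*y + 20; vanishes at y ∈ {2}. (-1, 2): f_x = -12 ≠ 0.
  x = 0: f_y(0, y) = 6*y**2 - 22*y + 20; vanishes at y ∈ {2}. (0, 2): f_x = -27 ≠ 0.
  x = 1: f_y(1, y) = 6*y**2 - 22*y + 20; vanishes at y ∈ {2}. (1, 2): f_x = -48 ≠ 0.
  x = 2: f_y(2, y) = 6*y**2 - 22*y + 20; vanishes at y ∈ {2}. (2, 2): f_x = -75 ≠ 0.
  x = 3: f_y(3, y) = 6*y**2 - 22*y + 20; vanishes at y ∈ {2}. (3, 2): f_x = -108 ≠ 0.
  x = 4: f_y(4, y) = 6*y**2 - 22*y + 20; vanishes at y ∈ {2}. (4, 2): f_x = -147 ≠ 0.
Only singular point on the grid: (-3, 2).
Classify: substitute x = -3 + u, y = 2 + v and expand: f = -u**3 + 2*v**3 + v**2.
No constant or linear terms (consistent with a singular point). Quadratic part: v**2. Cubic part: -u**3 + 2*v**3.
The quadratic part v**2 is a perfect square, so there is a single (double) tangent line v = 0, i.e. y = 2. Restricting the cubic part to that line (v = 0) leaves -u**3 ≠ 0, so f is not divisible by v and the branch is v² ≈ u**3 to lowest order — this is a cusp.
Classification: cusp.


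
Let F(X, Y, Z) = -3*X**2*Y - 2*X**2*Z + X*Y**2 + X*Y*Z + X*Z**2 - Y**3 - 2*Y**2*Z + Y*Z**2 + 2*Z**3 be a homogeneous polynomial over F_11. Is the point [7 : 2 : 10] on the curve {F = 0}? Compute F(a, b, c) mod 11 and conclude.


F(7,2,10) ≡ 1 (mod 11); P is NOT on the curve.

Evaluate F(7, 2, 10) term-by-term (mod 11).
  -3*X**2*Y ↦ -3·49·2·1 = -294
  -2*X**2*Z ↦ -2·49·1·10 = -980
  X*Y**2 ↦ 1·7·4·1 = 28
  X*Y*Z ↦ 1·7·2·10 = 140
  X*Z**2 ↦ 1·7·1·100 = 700
  -Y**3 ↦ -1·1·8·1 = -8
  -2*Y**2*Z ↦ -2·1·4·10 = -80
  Y*Z**2 ↦ 1·1·2·100 = 200
  2*Z**3 ↦ 2·1·1·1000 = 2000
Sum: F(7, 2, 10) = (-294) + (-980) + (28) + (140) + (700) + (-8) + (-80) + (200) + (2000) = 1706.
Reducing mod 11: 1706 ≡ 1 (mod 11).
Since F(a, b, c) ≡ 1 ≠ 0 (mod 11), P does NOT lie on the curve.


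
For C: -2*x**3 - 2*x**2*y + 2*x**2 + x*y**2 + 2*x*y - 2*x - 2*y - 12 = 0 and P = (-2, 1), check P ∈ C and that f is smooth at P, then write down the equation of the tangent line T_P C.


Tangent line at P: -23*x - 18*y - 28 = 0.

Step 1: f(-2, 1) = 0, so P lies on C.
Step 2: partial derivatives
  f_x(x, y) = -6*x**2 - 4*x*y + 4*x + y**2 + 2*y - 2, f_y(x, y) = -2*x**2 + 2*x*y + 2*x - 2.
  f_x(P) = -23, f_y(P) = -18 (gradient nonzero, so P is smooth).
Step 3: tangent line at P: -23·(x − -2) + -18·(y − 1) = 0.
Expanding: -23*x - 18*y - 28 = 0.


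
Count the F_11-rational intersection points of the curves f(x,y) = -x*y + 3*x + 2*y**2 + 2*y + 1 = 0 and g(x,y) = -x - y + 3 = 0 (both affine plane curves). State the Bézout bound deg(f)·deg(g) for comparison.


Common zeros: ∅; count = 0; Bézout bound = 2.

deg(f) = 2, deg(g) = 1, so Bézout bound = 2.
Scan x ∈ F_11. For each x, list the y ∈ F_11 with f(x, y) ≡ 0 and those with g(x, y) ≡ 0 (mod 11); the common zeros in that column are the intersection.
  x = 0: f ≡ 0 at y ∈ ∅; g ≡ 0 at y ∈ {3}; common: ∅.
  x = 1: f ≡ 0 at y ∈ ∅; g ≡ 0 at y ∈ {2}; common: ∅.
  x = 2: f ≡ 0 at y ∈ ∅; g ≡ 0 at y ∈ {1}; common: ∅.
  x = 3: f ≡ 0 at y ∈ {1, 5}; g ≡ 0 at y ∈ {0}; common: ∅.
  x = 4: f ≡ 0 at y ∈ ∅; g ≡ 0 at y ∈ {10}; common: ∅.
  x = 5: f ≡ 0 at y ∈ ∅; g ≡ 0 at y ∈ {9}; common: ∅.
  x = 6: f ≡ 0 at y ∈ ∅; g ≡ 0 at y ∈ {8}; common: ∅.
  x = 7: f ≡ 0 at y ∈ {0, 8}; g ≡ 0 at y ∈ {7}; common: ∅.
  x = 8: f ≡ 0 at y ∈ {4, 10}; g ≡ 0 at y ∈ {6}; common: ∅.
  x = 9: f ≡ 0 at y ∈ {2, 7}; g ≡ 0 at y ∈ {5}; common: ∅.
  x = 10: f ≡ 0 at y ∈ {6, 9}; g ≡ 0 at y ∈ {4}; common: ∅.
Collecting: common zeros = ∅, so the count is 0.
Comparison with the Bézout bound: 0 ≤ 2 = deg(f)·deg(g), as expected for curves with no common component (the affine F_11-count falls short of the bound because intersections may lie at infinity, over extension fields, or carry multiplicity).


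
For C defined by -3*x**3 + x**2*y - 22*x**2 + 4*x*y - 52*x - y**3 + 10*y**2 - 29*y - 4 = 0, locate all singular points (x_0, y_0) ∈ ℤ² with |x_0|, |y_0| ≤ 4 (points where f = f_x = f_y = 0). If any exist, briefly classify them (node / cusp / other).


Singular points: {(-2, 3)}; classification: node.

Compute partial derivatives:
  f_x = -9*x**2 + 2*x*y - 44*x + 4*y - 52.
  f_y = x**2 + 4*x - 3*y**2 + 20*y - 29.
Scan x_0 ∈ {−4, ..., 4}. For each x_0, f_y(x_0, y) is a polynomial in y; find its integer roots y ∈ {−4, ..., 4}, then test f_x and f at those candidates.
  x = -4: f_y(-4, y) = -3*y**2 + 20*y - 29; no integer root y with |y| ≤ 4.
  x = -3: f_y(-3, y) = -3*y**2 + 20*y - 32; vanishes at y ∈ {4}. (-3, 4): f_x = -9 ≠ 0.
  x = -2: f_y(-2, y) = -3*y**2 + 20*y - 33; vanishes at y ∈ {3}. (-2, 3): f_x = 0, f = 0 — SINGULAR.
  x = -1: f_y(-1, y) = -3*y**2 + 20*y - 32; vanishes at y ∈ {4}. (-1, 4): f_x = -9 ≠ 0.
  x = 0: f_y(0, y) = -3*y**2 + 20*y - 29; no integer root y with |y| ≤ 4.
  x = 1: f_y(1, y) = -3*y**2 + 20*y - 24; no integer root y with |y| ≤ 4.
  x = 2: f_y(2, y) = -3*y**2 + 20*y - 17; vanishes at y ∈ {1}. (2, 1): f_x = -168 ≠ 0.
  x = 3: f_y(3, y) = -3*y**2 + 20*y - 8; no integer root y with |y| ≤ 4.
  x = 4: f_y(4, y) = -3*y**2 + 20*y + 3; no integer root y with |y| ≤ 4.
Only singular point on the grid: (-2, 3).
Classify: substitute x = -2 + u, y = 3 + v and expand: f = -3*u**3 + u**2*v - u**2 - v**3 + v**2.
No constant or linear terms (consistent with a singular point). Quadratic part: -u**2 + v**2. Cubic part: -3*u**3 + u**2*v - v**3.
The quadratic part v**2 - u**2 = (v − u)(v + u) splits into two distinct linear factors, so there are two distinct tangent lines y − 3 = ±(x − -2) — this is a node (ordinary double point).
Classification: node.


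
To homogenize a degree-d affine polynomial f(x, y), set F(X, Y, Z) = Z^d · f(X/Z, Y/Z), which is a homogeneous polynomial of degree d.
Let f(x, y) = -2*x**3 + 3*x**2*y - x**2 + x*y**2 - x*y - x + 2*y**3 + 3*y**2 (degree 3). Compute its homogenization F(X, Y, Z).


F(X, Y, Z) = -2*X**3 + 3*X**2*Y - X**2*Z + X*Y**2 - X*Y*Z - X*Z**2 + 2*Y**3 + 3*Y**2*Z

deg(f) = 3.
Substitute x = X/Z, y = Y/Z into f, then multiply by Z^3.
  monomial -2·x^3·y^0 ↦ -2·X^3·Y^0·Z^0.
  monomial 3·x^2·y^1 ↦ 3·X^2·Y^1·Z^0.
  monomial -1·x^2·y^0 ↦ -1·X^2·Y^0·Z^1.
  monomial 1·x^1·y^2 ↦ 1·X^1·Y^2·Z^0.
  monomial -1·x^1·y^1 ↦ -1·X^1·Y^1·Z^1.
  monomial -1·x^1·y^0 ↦ -1·X^1·Y^0·Z^2.
  monomial 2·x^0·y^3 ↦ 2·X^0·Y^3·Z^0.
  monomial 3·x^0·y^2 ↦ 3·X^0·Y^2·Z^1.
Collecting: F(X, Y, Z) = -2*X**3 + 3*X**2*Y - X**2*Z + X*Y**2 - X*Y*Z - X*Z**2 + 2*Y**3 + 3*Y**2*Z.


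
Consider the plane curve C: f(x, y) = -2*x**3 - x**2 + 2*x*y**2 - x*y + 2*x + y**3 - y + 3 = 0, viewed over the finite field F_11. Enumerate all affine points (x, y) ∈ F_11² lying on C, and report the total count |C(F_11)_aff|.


Affine F_11-points: {(1, 7), (2, 1), (4, 6), (4, 9), (4, 10), (6, 7), (7, 4), (8, 10), (9, 0), (9, 7), (9, 8), (10, 3), (10, 5)}; count = 13.

For each of the 121 pairs (x, y) ∈ F_11², evaluate f(x, y) mod 11. Record the zeros.
  x = 0: [0↦3, 1↦3, 2↦9, 3↦5, 4↦8, 5↦2, 6↦4, 7↦9, 8↦1, 9↦8, 10↦3]  zeros at y ∈ ∅
  x = 1: [0↦2, 1↦3, 2↦3, 3↦8, 4↦2, 5↦2, 6↦3, 7↦0, 8↦10, 9↦6, 10↦5]  zeros at y ∈ {7}
  x = 2: [0↦9, 1↦0, 2↦5, 3↦8, 4↦4, 5↦10, 6↦10, 7↦10, 8↦5, 9↦1, 10↦4]  zeros at y ∈ {1}
  x = 3: [0↦1, 1↦4, 2↦3, 3↦4, 4↦2, 5↦3, 6↦2, 7↦5, 8↦7, 9↦3, 10↦10]  zeros at y ∈ ∅
  x = 4: [0↦10, 1↦3, 2↦7, 3↦6, 4↦6, 5↦2, 6↦0, 7↦6, 8↦4, 9↦0, 10↦0]  zeros at y ∈ {6, 9, 10}
  x = 5: [0↦2, 1↦7, 2↦5, 3↦2, 4↦4, 5↦6, 6↦3, 7↦1, 8↦6, 9↦2, 10↦6]  zeros at y ∈ ∅
  x = 6: [0↦9, 1↦4, 2↦7, 3↦2, 4↦6, 5↦3, 6↦10, 7↦0, 8↦1, 9↦8, 10↦5]  zeros at y ∈ {7}
  x = 7: [0↦8, 1↦4, 2↦1, 3↦5, 4↦0, 5↦3, 6↦9, 7↦2, 8↦10, 9↦6, 10↦7]  zeros at y ∈ {4}
  x = 8: [0↦9, 1↦6, 2↦8, 3↦10, 4↦7, 5↦5, 6↦10, 7↦6, 8↦10, 9↦6, 10↦0]  zeros at y ∈ {10}
  x = 9: [0↦0, 1↦9, 2↦5, 3↦5, 4↦4, 5↦8, 6↦1, 7↦0, 8↦0, 9↦7, 10↦5]  zeros at y ∈ {0, 7, 8}
  x = 10: [0↦2, 1↦1, 2↦2, 3↦0, 4↦1, 5↦0, 6↦3, 7↦5, 8↦1, 9↦8, 10↦10]  zeros at y ∈ {3, 5}
Collecting zeros: affine points = {(1, 7), (2, 1), (4, 6), (4, 9), (4, 10), (6, 7), (7, 4), (8, 10), (9, 0), (9, 7), (9, 8), (10, 3), (10, 5)}.
Total count |C(F_11)_aff| = 13.


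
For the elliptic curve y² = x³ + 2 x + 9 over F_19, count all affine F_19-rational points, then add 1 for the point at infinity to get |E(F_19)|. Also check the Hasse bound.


Affine points = {(0, 3), (0, 16), (3, 2), (3, 17), (4, 9), (4, 10), (5, 7), (5, 12), (6, 3), (6, 16), (7, 9), (7, 10), (8, 9), (8, 10), (13, 3), (13, 16), (14, 8), (14, 11), (17, 4), (17, 15), (18, 5), (18, 14)}; affine count = 22; |E(F_19)| = 23.

Discriminant check: Δ ∝ 4a³ + 27b² = 4·2³ + 27·9² = 4·8 + 27·81 ≡ 15 (mod 19). Nonzero ⇒ E is nonsingular.
For each x ∈ F_19, compute rhs = x³ + 2·x + 9 mod 19, then count y ∈ F_19 with y² ≡ rhs.
  x = 0: rhs = 9, matching y values: 3, 16 (2 points).
  x = 1: rhs = 12, matching y values: none (0 points).
  x = 2: rhs = 2, matching y values: none (0 points).
  x = 3: rhs = 4, matching y values: 2, 17 (2 points).
  x = 4: rhs = 5, matching y values: 9, 10 (2 points).
  x = 5: rhs = 11, matching y values: 7, 12 (2 points).
  x = 6: rhs = 9, matching y values: 3, 16 (2 points).
  x = 7: rhs = 5, matching y values: 9, 10 (2 points).
  x = 8: rhs = 5, matching y values: 9, 10 (2 points).
  x = 9: rhs = 15, matching y values: none (0 points).
  x = 10: rhs = 3, matching y values: none (0 points).
  x = 11: rhs = 13, matching y values: none (0 points).
  x = 12: rhs = 13, matching y values: none (0 points).
  x = 13: rhs = 9, matching y values: 3, 16 (2 points).
  x = 14: rhs = 7, matching y values: 8, 11 (2 points).
  x = 15: rhs = 13, matching y values: none (0 points).
  x = 16: rhs = 14, matching y values: none (0 points).
  x = 17: rhs = 16, matching y values: 4, 15 (2 points).
  x = 18: rhs = 6, matching y values: 5, 14 (2 points).
Total affine count: 22.
Full point count |E(F_19)| = 22 + 1 = 23.
Hasse bound: |23 − (19+1)| = |3| = 3 ≤ 2√19 ≈ 8.7178 ✓.
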